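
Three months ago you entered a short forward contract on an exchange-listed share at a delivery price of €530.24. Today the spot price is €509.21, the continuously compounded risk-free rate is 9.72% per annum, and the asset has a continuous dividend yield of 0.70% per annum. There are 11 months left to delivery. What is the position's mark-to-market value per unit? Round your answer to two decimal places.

Current fair forward for the remaining 11 months: F = S·e^((r − q)·T), (r − q) = 0.0972 − 0.0070 = 0.0902
F = 509.21 · e^(0.0902 × 11/12) = 509.21 × 1.086198 = 553.1029
Value of long forward = (F − K)·e^(−rT) = (553.1029 − 530.24) · e^(−0.0972·11/12)
= 22.8629 × 0.914754 = 20.91
Short position value = −(long value) = -€20.91

-€20.91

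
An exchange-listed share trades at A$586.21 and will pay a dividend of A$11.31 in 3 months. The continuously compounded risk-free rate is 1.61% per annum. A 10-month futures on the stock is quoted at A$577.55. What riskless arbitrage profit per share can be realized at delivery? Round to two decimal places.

PV(dividends) I = 11.31·e^(−0.0161·3/12) = 11.2646
Fair futures F* = (S − I)·e^(rT) = (586.21 − 11.2646)·e^0.013417 = 574.9454 × 1.013507 = 582.7112
Market A$577.55 < fair 582.7112: forward underpriced → reverse cash-and-carry (short the stock, invest proceeds at r, pay the dividends, go long the forward).
Profit at T = |F_mkt − F*| = |577.55 − 582.7112| = A$5.16 per share

A$5.16 per share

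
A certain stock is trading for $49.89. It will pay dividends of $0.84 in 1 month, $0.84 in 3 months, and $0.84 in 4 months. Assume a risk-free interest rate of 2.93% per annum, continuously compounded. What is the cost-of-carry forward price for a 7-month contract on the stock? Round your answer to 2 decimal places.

PV(dividends) I = 0.84·e^(−0.0293·1/12) + 0.84·e^(−0.0293·3/12) + 0.84·e^(−0.0293·4/12)
I = 0.8380 + 0.8339 + 0.8318 = 2.5037
F = (S − I)·e^(rT) = (49.89 − 2.5037) · e^(0.0293·7/12)
= 47.3863 · e^0.017092 = 47.3863 × 1.017239 = $48.20

$48.20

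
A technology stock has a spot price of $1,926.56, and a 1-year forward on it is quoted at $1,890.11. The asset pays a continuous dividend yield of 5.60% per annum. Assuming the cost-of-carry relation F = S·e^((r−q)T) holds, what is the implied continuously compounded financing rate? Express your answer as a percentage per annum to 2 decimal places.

From F = S·e^((r−q)T): (r − q) = ln(F/S)/T
ln(1890.11/1926.56) = ln(0.981080) = -0.019101
(r − q) = -0.019101 / (1) = -0.019101
r = ln(F/S)/T + q = -0.019101 + 0.0560 = 0.036899
r = 3.69%

3.69%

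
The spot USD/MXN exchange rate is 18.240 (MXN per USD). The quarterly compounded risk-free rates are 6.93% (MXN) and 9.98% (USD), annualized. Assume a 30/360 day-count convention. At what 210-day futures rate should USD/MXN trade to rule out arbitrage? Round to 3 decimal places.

By covered interest parity, F = S · (1+r_MXN/4)^(4T) / (1+r_USD/4)^(4T)
= 18.240 × 1.040893 / 1.059188 = 18.240 × 0.982727
F = 17.925 MXN per USD

17.925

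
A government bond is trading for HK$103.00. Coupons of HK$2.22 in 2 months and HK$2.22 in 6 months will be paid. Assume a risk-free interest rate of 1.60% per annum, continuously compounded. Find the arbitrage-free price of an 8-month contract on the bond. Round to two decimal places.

HK$99.64

PV(coupons) I = 2.22·e^(−0.0160·2/12) + 2.22·e^(−0.0160·6/12)
I = 2.2141 + 2.2023 = 4.4164
F = (S − I)·e^(rT) = (103.00 − 4.4164) · e^(0.0160·8/12)
= 98.5836 · e^0.010667 = 98.5836 × 1.010724 = HK$99.64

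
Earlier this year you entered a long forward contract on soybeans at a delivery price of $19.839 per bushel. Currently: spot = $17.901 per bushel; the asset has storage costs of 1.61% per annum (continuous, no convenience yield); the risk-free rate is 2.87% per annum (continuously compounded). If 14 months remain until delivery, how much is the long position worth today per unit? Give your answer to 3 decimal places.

Current fair forward for the remaining 14 months: F = S·e^((r + u)·T), (r + u) = 0.0287 + 0.0161 = 0.0448
F = 17.901 · e^(0.0448 × 14/12) = 17.901 × 1.053657 = 18.8615
Value of long forward = (F − K)·e^(−rT) = (18.8615 − 19.839) · e^(−0.0287·14/12)
= -0.9775 × 0.967071 = -0.945

-$0.945 per bushel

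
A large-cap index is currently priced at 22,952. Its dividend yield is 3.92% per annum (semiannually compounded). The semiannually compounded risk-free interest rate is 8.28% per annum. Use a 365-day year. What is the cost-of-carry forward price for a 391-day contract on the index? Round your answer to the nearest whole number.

F = S · (1+r/2)^(2T) / (1+q/2)^(2T)
= 22952 × 1.090800 / 1.042463 = 22952 × 1.046368
F = 24,016

24,016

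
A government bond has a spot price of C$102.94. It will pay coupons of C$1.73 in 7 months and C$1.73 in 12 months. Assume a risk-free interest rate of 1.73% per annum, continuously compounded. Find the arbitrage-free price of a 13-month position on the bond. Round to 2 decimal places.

PV(coupons) I = 1.73·e^(−0.0173·7/12) + 1.73·e^(−0.0173·12/12)
I = 1.7126 + 1.7003 = 3.4129
F = (S − I)·e^(rT) = (102.94 − 3.4129) · e^(0.0173·13/12)
= 99.5271 · e^0.018742 = 99.5271 × 1.018919 = C$101.41

C$101.41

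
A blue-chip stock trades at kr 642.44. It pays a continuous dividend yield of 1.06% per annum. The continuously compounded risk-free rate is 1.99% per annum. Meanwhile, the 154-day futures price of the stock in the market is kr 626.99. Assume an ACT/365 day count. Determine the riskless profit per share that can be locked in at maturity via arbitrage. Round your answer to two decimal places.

Fair futures: F* = S·e^(carry·T), with carry = (r − q) = 0.0199 − 0.0106 = 0.0093
F* = 642.44 · e^(0.0093 × 154/365) = 642.44 · e^0.003924 = 642.44 × 1.003932 = kr 644.9661
Market kr 626.99 < fair kr 644.9661: forward underpriced → reverse cash-and-carry (short spot, go long the forward).
At maturity, profit = |F_mkt − F*| = |626.99 − 644.9661| = kr 17.98 per share

kr 17.98 per share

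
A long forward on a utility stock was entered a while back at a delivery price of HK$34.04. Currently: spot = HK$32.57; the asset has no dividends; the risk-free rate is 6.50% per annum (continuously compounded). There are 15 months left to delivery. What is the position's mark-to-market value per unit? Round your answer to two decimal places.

HK$1.19

Current fair forward for the remaining 15 months: F = S·e^(r·T), r = 0.0650
F = 32.57 · e^(0.0650 × 15/12) = 32.57 × 1.084642 = 35.3268
Value of long forward = (F − K)·e^(−rT) = (35.3268 − 34.04) · e^(−0.0650·15/12)
= 1.2868 × 0.921963 = 1.19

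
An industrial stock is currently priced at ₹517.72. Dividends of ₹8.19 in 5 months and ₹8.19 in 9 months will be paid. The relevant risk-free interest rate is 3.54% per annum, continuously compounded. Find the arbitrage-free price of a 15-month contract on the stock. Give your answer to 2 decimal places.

₹524.37

PV(dividends) I = 8.19·e^(−0.0354·5/12) + 8.19·e^(−0.0354·9/12)
I = 8.0701 + 7.9754 = 16.0455
F = (S − I)·e^(rT) = (517.72 − 16.0455) · e^(0.0354·15/12)
= 501.6745 · e^0.044250 = 501.6745 × 1.045244 = ₹524.37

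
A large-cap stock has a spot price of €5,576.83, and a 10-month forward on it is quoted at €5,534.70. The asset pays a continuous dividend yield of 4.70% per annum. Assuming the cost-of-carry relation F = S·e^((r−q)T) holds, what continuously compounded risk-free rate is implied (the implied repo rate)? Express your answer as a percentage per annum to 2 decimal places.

From F = S·e^((r−q)T): (r − q) = ln(F/S)/T
ln(5534.70/5576.83) = ln(0.992446) = -0.007583
(r − q) = -0.007583 / (10/12) = -0.009100
r = ln(F/S)/T + q = -0.009100 + 0.0470 = 0.037900
r = 3.79%

3.79%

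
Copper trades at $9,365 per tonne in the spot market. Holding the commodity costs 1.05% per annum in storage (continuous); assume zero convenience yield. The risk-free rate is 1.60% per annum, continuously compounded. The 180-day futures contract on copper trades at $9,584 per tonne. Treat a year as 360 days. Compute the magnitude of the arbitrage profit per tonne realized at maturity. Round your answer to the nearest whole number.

$94 per tonne

Fair futures: F* = S·e^(carry·T), with carry = (r + u) = 0.0160 + 0.0105 = 0.0265
F* = 9365 · e^(0.0265 × 180/360) = 9365 · e^0.013250 = 9365 × 1.013338 = $9489.9104
Market $9584 > fair $9489.9104: forward overpriced → cash-and-carry (buy spot, short the forward).
At maturity, profit = |F_mkt − F*| = |9584 − 9489.9104| = $94 per tonne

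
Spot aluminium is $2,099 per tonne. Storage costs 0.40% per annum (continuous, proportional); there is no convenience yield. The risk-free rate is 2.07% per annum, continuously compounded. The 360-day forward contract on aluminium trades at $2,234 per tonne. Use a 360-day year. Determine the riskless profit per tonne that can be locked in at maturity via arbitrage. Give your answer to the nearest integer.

$83 per tonne

Fair forward: F* = S·e^(carry·T), with carry = (r + u) = 0.0207 + 0.0040 = 0.0247
F* = 2099 · e^(0.0247 × 360/360) = 2099 · e^0.024700 = 2099 × 1.025008 = $2151.4918
Market $2234 > fair $2151.4918: forward overpriced → cash-and-carry (buy spot, short the forward).
At maturity, profit = |F_mkt − F*| = |2234 − 2151.4918| = $83 per tonne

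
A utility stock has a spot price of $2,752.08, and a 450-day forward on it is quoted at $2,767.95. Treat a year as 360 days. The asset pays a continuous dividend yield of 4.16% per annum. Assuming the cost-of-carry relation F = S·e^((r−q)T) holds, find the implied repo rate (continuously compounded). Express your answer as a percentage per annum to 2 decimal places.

4.62%

From F = S·e^((r−q)T): (r − q) = ln(F/S)/T
ln(2767.95/2752.08) = ln(1.005767) = 0.005750
(r − q) = 0.005750 / (450/360) = 0.004600
r = ln(F/S)/T + q = 0.004600 + 0.0416 = 0.046200
r = 4.62%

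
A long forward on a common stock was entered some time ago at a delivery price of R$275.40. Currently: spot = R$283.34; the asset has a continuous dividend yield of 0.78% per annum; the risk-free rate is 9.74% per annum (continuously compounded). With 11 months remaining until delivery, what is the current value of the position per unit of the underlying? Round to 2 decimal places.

Current fair forward for the remaining 11 months: F = S·e^((r − q)·T), (r − q) = 0.0974 − 0.0078 = 0.0896
F = 283.34 · e^(0.0896 × 11/12) = 283.34 × 1.085601 = 307.5942
Value of long forward = (F − K)·e^(−rT) = (307.5942 − 275.40) · e^(−0.0974·11/12)
= 32.1942 × 0.914586 = 29.44

R$29.44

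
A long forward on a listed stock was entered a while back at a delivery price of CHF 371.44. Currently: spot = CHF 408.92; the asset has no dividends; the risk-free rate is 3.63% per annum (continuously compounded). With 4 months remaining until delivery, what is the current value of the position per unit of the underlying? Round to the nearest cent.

CHF 41.95

Current fair forward for the remaining 4 months: F = S·e^(r·T), r = 0.0363
F = 408.92 · e^(0.0363 × 4/12) = 408.92 × 1.012174 = 413.8982
Value of long forward = (F − K)·e^(−rT) = (413.8982 − 371.44) · e^(−0.0363·4/12)
= 42.4582 × 0.987973 = 41.95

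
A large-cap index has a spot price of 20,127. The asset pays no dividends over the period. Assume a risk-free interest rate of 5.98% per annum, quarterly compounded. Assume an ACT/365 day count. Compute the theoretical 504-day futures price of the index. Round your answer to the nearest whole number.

F = S · (1+r/4)^(4T)
= 20127 × 1.085415
F = 21,846

21,846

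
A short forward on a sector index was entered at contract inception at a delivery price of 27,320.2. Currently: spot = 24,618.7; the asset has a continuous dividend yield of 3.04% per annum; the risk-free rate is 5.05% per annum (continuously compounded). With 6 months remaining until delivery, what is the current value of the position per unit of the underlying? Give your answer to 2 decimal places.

2391.68

Current fair forward for the remaining 6 months: F = S·e^((r − q)·T), (r − q) = 0.0505 − 0.0304 = 0.0201
F = 24618.7 · e^(0.0201 × 6/12) = 24618.7 × 1.01010067 = 24867.3654
Value of long forward = (F − K)·e^(−rT) = (24867.3654 − 27320.2) · e^(−0.0505·6/12)
= -2452.8346 × 0.97506612 = -2391.68
Short position value = −(long value) = 2391.68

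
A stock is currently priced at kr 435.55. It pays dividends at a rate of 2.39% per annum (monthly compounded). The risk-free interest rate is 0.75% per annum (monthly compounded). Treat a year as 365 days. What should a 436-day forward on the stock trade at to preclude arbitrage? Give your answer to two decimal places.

F = S · (1+r/12)^(12T) / (1+q/12)^(12T)
= 435.55 × 1.008996 / 1.028931 = 435.55 × 0.980626
F = kr 427.11

kr 427.11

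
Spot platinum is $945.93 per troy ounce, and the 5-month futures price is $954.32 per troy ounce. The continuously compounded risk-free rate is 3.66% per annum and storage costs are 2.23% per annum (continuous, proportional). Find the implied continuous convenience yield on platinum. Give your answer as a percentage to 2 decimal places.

3.77%

F = S·e^((r+u−y)T) ⇒ (r+u−y) = ln(F/S)/T
ln(954.32/945.93) = 0.008830; /T ⇒ 0.021192
y = r + u − ln(F/S)/T = 0.0366 + 0.0223 − 0.021192 = 0.037708
y = 3.77%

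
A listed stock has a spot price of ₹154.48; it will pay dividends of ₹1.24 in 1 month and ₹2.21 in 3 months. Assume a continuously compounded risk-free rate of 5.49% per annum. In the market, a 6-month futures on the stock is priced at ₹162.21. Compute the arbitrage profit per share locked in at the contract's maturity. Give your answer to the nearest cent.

PV(dividends) I = 1.24·e^(−0.0549·1/12) + 2.21·e^(−0.0549·3/12) = 3.4142
Fair futures F* = (S − I)·e^(rT) = (154.48 − 3.4142)·e^0.027450 = 151.0658 × 1.027830 = 155.2700
Market ₹162.21 > fair 155.2700: forward overpriced → cash-and-carry (borrow at r, buy the stock and collect the dividends, short the forward).
Profit at T = |F_mkt − F*| = |162.21 − 155.2700| = ₹6.94 per share

₹6.94 per share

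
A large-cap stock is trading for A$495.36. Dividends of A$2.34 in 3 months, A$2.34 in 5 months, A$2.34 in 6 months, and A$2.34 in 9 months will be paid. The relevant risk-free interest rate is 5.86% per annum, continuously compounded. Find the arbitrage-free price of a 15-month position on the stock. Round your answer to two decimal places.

PV(dividends) I = 2.34·e^(−0.0586·3/12) + 2.34·e^(−0.0586·5/12) + 2.34·e^(−0.0586·6/12) + 2.34·e^(−0.0586·9/12)
I = 2.3060 + 2.2836 + 2.2724 + 2.2394 = 9.1014
F = (S − I)·e^(rT) = (495.36 − 9.1014) · e^(0.0586·15/12)
= 486.2586 · e^0.073250 = 486.2586 × 1.076000 = A$523.21

A$523.21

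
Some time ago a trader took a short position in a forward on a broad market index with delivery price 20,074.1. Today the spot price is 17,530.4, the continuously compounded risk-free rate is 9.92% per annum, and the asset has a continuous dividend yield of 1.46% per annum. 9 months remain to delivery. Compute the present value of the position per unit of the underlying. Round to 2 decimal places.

Current fair forward for the remaining 9 months: F = S·e^((r − q)·T), (r − q) = 0.0992 − 0.0146 = 0.0846
F = 17530.4 · e^(0.0846 × 9/12) = 17530.4 × 1.06550621 = 18678.7501
Value of long forward = (F − K)·e^(−rT) = (18678.7501 − 20074.1) · e^(−0.0992·9/12)
= -1395.3499 × 0.92830030 = -1295.30
Short position value = −(long value) = 1295.30

1295.30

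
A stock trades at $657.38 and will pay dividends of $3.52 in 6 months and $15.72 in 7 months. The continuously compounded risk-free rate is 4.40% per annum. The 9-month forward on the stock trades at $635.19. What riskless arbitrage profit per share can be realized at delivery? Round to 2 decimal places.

PV(dividends) I = 3.52·e^(−0.0440·6/12) + 15.72·e^(−0.0440·7/12) = 18.7651
Fair forward F* = (S − I)·e^(rT) = (657.38 − 18.7651)·e^0.033000 = 638.6149 × 1.033551 = 660.0411
Market $635.19 < fair 660.0411: forward underpriced → reverse cash-and-carry (short the stock, invest proceeds at r, pay the dividends, go long the forward).
Profit at T = |F_mkt − F*| = |635.19 − 660.0411| = $24.85 per share

$24.85 per share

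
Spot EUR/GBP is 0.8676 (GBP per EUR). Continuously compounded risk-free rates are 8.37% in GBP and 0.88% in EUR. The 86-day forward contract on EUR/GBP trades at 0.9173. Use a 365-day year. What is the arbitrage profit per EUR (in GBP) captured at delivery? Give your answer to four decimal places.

Fair forward: F* = S·e^(carry·T), with carry = (r_GBP − r_EUR) = 0.0837 − 0.0088 = 0.0749
F* = 0.8676 · e^(0.0749 × 86/365) = 0.8676 · e^0.017648 = 0.8676 × 1.017805 = 0.8830
Market 0.9173 > fair 0.8830: forward overpriced → cash-and-carry (buy spot, short the forward).
At maturity, profit = |F_mkt − F*| = |0.9173 − 0.8830| = 0.0343 per EUR (in GBP)

0.0343 per EUR (in GBP)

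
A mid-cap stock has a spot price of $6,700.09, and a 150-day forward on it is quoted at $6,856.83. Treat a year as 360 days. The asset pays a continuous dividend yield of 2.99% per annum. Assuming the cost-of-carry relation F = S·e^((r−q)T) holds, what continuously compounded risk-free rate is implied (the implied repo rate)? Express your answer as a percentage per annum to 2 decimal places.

8.54%

From F = S·e^((r−q)T): (r − q) = ln(F/S)/T
ln(6856.83/6700.09) = ln(1.023394) = 0.023125
(r − q) = 0.023125 / (150/360) = 0.055500
r = ln(F/S)/T + q = 0.055500 + 0.0299 = 0.085400
r = 8.54%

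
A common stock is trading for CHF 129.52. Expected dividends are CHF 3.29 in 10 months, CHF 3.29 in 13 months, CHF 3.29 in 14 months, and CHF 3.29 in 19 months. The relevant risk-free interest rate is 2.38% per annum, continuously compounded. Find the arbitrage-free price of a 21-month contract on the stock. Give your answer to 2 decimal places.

CHF 121.68

PV(dividends) I = 3.29·e^(−0.0238·10/12) + 3.29·e^(−0.0238·13/12) + 3.29·e^(−0.0238·14/12) + 3.29·e^(−0.0238·19/12)
I = 3.2254 + 3.2063 + 3.1999 + 3.1683 = 12.7999
F = (S − I)·e^(rT) = (129.52 − 12.7999) · e^(0.0238·21/12)
= 116.7201 · e^0.041650 = 116.7201 × 1.042530 = CHF 121.68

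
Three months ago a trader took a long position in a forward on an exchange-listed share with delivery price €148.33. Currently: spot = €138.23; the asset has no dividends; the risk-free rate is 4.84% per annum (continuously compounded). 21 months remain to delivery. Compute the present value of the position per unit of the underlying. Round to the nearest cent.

Current fair forward for the remaining 21 months: F = S·e^(r·T), r = 0.0484
F = 138.23 · e^(0.0484 × 21/12) = 138.23 × 1.088391 = 150.4483
Value of long forward = (F − K)·e^(−rT) = (150.4483 − 148.33) · e^(−0.0484·21/12)
= 2.1183 × 0.918788 = 1.95

€1.95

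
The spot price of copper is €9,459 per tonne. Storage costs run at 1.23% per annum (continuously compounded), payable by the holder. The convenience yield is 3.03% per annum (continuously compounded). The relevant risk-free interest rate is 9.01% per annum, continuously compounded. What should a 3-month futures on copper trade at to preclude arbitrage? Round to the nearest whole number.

Net carry = r + u − y = 0.0901 + 0.0123 − 0.0303 = 0.0721
F = S·e^((r+u−y)T) = 9459 · e^(0.0721 × 3/12) = 9459 · e^0.018025
= 9459 × 1.018188 = €9,631 per tonne

€9,631 per tonne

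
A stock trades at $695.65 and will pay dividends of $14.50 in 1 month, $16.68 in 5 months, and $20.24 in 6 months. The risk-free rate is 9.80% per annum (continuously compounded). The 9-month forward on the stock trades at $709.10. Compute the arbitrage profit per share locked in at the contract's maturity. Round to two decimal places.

$13.85 per share

PV(dividends) I = 14.50·e^(−0.0980·1/12) + 16.68·e^(−0.0980·5/12) + 20.24·e^(−0.0980·6/12) = 49.6668
Fair forward F* = (S − I)·e^(rT) = (695.65 − 49.6668)·e^0.073500 = 645.9832 × 1.076269 = 695.2517
Market $709.10 > fair 695.2517: forward overpriced → cash-and-carry (borrow at r, buy the stock and collect the dividends, short the forward).
Profit at T = |F_mkt − F*| = |709.10 − 695.2517| = $13.85 per share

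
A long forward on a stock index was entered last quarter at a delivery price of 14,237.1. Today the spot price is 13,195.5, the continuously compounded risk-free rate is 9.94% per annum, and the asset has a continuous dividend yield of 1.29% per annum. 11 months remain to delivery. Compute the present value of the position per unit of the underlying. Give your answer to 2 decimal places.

Current fair forward for the remaining 11 months: F = S·e^((r − q)·T), (r − q) = 0.0994 − 0.0129 = 0.0865
F = 13195.5 · e^(0.0865 × 11/12) = 13195.5 × 1.08252001 = 14284.3928
Value of long forward = (F − K)·e^(−rT) = (14284.3928 − 14237.1) · e^(−0.0994·11/12)
= 47.2928 × 0.91291120 = 43.17

43.17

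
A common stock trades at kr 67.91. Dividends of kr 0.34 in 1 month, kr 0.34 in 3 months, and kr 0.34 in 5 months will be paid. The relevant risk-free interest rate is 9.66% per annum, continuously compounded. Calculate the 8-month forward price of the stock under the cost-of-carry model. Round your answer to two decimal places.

kr 71.37

PV(dividends) I = 0.34·e^(−0.0966·1/12) + 0.34·e^(−0.0966·3/12) + 0.34·e^(−0.0966·5/12)
I = 0.3373 + 0.3319 + 0.3266 = 0.9958
F = (S − I)·e^(rT) = (67.91 − 0.9958) · e^(0.0966·8/12)
= 66.9142 · e^0.064400 = 66.9142 × 1.066519 = kr 71.37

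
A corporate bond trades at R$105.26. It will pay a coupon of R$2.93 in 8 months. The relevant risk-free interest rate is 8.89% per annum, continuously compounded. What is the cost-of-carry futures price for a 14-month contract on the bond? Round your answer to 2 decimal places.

PV(coupons) I = 2.93·e^(−0.0889·8/12)
I = 2.7614
F = (S − I)·e^(rT) = (105.26 − 2.7614) · e^(0.0889·14/12)
= 102.4986 · e^0.103717 = 102.4986 × 1.109286 = R$113.70

R$113.70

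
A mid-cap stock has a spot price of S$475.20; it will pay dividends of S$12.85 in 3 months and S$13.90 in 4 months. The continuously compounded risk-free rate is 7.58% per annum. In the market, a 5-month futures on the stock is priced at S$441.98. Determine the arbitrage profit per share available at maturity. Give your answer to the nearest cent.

PV(dividends) I = 12.85·e^(−0.0758·3/12) + 13.90·e^(−0.0758·4/12) = 26.1620
Fair futures F* = (S − I)·e^(rT) = (475.20 − 26.1620)·e^0.031583 = 449.0380 × 1.032087 = 463.4463
Market S$441.98 < fair 463.4463: forward underpriced → reverse cash-and-carry (short the stock, invest proceeds at r, pay the dividends, go long the forward).
Profit at T = |F_mkt − F*| = |441.98 − 463.4463| = S$21.47 per share

S$21.47 per share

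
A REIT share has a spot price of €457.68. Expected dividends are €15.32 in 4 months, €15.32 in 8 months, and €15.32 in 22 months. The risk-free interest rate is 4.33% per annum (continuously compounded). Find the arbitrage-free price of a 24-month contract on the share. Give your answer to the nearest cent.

PV(dividends) I = 15.32·e^(−0.0433·4/12) + 15.32·e^(−0.0433·8/12) + 15.32·e^(−0.0433·22/12)
I = 15.1005 + 14.8841 + 14.1509 = 44.1355
F = (S − I)·e^(rT) = (457.68 − 44.1355) · e^(0.0433·24/12)
= 413.5445 · e^0.086600 = 413.5445 × 1.090460 = €450.95

€450.95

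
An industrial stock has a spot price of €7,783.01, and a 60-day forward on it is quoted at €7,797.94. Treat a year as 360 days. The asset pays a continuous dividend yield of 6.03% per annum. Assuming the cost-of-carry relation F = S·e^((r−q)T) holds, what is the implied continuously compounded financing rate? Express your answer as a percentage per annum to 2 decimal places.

From F = S·e^((r−q)T): (r − q) = ln(F/S)/T
ln(7797.94/7783.01) = ln(1.001918) = 0.001916
(r − q) = 0.001916 / (60/360) = 0.011496
r = ln(F/S)/T + q = 0.011496 + 0.0603 = 0.071796
r = 7.18%

7.18%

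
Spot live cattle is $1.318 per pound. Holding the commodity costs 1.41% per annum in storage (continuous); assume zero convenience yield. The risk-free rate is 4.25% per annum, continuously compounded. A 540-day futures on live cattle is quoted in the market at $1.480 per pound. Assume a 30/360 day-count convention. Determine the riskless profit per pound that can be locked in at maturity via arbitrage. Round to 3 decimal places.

$0.045 per pound

Fair futures: F* = S·e^(carry·T), with carry = (r + u) = 0.0425 + 0.0141 = 0.0566
F* = 1.318 · e^(0.0566 × 540/360) = 1.318 · e^0.084900 = 1.318 × 1.088608 = $1.4348
Market $1.480 > fair $1.4348: forward overpriced → cash-and-carry (buy spot, short the forward).
At maturity, profit = |F_mkt − F*| = |1.480 − 1.4348| = $0.045 per pound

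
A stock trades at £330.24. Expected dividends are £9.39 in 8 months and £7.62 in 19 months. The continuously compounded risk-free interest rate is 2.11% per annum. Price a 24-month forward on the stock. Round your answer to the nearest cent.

PV(dividends) I = 9.39·e^(−0.0211·8/12) + 7.62·e^(−0.0211·19/12)
I = 9.2588 + 7.3696 = 16.6284
F = (S − I)·e^(rT) = (330.24 − 16.6284) · e^(0.0211·24/12)
= 313.6116 · e^0.042200 = 313.6116 × 1.043103 = £327.13

£327.13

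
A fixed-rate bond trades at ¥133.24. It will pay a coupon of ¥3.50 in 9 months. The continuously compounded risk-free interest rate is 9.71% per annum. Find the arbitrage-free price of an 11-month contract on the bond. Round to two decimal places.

¥142.09

PV(coupons) I = 3.50·e^(−0.0971·9/12)
I = 3.2542
F = (S − I)·e^(rT) = (133.24 − 3.2542) · e^(0.0971·11/12)
= 129.9858 · e^0.089008 = 129.9858 × 1.093089 = ¥142.09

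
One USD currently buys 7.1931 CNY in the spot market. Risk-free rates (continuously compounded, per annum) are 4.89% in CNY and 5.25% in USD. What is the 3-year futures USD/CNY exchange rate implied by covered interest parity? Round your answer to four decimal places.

7.1158

F = S·e^((r_CNY − r_USD)T) = 7.1931 · e^((0.0489 − 0.0525) × 3)
= 7.1931 · e^-0.010800 = 7.1931 × 0.989258
F = 7.1158 CNY per USD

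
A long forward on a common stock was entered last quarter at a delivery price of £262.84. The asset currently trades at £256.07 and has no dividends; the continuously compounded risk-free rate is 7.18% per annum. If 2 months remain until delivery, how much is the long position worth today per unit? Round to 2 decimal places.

-£3.64

Current fair forward for the remaining 2 months: F = S·e^(r·T), r = 0.0718
F = 256.07 · e^(0.0718 × 2/12) = 256.07 × 1.012039 = 259.1528
Value of long forward = (F − K)·e^(−rT) = (259.1528 − 262.84) · e^(−0.0718·2/12)
= -3.6872 × 0.988105 = -3.64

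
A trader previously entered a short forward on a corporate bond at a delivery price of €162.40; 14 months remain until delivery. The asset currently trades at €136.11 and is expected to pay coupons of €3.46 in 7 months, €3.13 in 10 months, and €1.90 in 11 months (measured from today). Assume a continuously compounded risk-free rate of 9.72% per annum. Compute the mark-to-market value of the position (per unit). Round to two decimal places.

€16.77

PV(remaining coupons) I = 3.46·e^(−0.0972·7/12) + 3.13·e^(−0.0972·10/12) + 1.90·e^(−0.0972·11/12) = 7.8938
Current forward F = (S − I)·e^(rT) = (136.11 − 7.8938)·e^(0.0972·14/12) = 128.2162 × 1.120080 = 143.6124
Value (long) = (F − K)·e^(−rT) = (143.6124 − 162.40) × 0.892793 = -16.7734
Short position value = −(long value) = €16.77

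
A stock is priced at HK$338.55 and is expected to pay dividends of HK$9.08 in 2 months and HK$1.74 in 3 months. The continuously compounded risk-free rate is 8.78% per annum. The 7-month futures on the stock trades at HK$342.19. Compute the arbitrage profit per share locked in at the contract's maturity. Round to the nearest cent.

HK$2.94 per share

PV(dividends) I = 9.08·e^(−0.0878·2/12) + 1.74·e^(−0.0878·3/12) = 10.6503
Fair futures F* = (S − I)·e^(rT) = (338.55 − 10.6503)·e^0.051217 = 327.8997 × 1.052551 = 345.1312
Market HK$342.19 < fair 345.1312: forward underpriced → reverse cash-and-carry (short the stock, invest proceeds at r, pay the dividends, go long the forward).
Profit at T = |F_mkt − F*| = |342.19 − 345.1312| = HK$2.94 per share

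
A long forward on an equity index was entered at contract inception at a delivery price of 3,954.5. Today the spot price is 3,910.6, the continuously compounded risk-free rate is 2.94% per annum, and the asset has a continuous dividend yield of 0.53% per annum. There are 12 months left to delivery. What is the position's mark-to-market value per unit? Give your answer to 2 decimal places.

50.00

Current fair forward for the remaining 12 months: F = S·e^((r − q)·T), (r − q) = 0.0294 − 0.0053 = 0.0241
F = 3910.6 · e^(0.0241 × 12/12) = 3910.6 × 1.02439275 = 4005.9903
Value of long forward = (F − K)·e^(−rT) = (4005.9903 − 3954.5) · e^(−0.0294·12/12)
= 51.4903 × 0.97102798 = 50.00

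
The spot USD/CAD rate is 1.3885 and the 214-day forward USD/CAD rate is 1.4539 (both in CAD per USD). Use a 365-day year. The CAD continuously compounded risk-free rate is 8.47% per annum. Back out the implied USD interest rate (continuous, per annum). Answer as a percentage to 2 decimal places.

0.62%

F = S·e^((r_CAD − r_USD)T) ⇒ r_USD = r_CAD − ln(F/S)/T
ln(1.4539/1.3885) = 0.046026; /(214/365) = 0.078502
r_USD = 0.0847 − 0.078502 = 0.006198
r_USD = 0.62%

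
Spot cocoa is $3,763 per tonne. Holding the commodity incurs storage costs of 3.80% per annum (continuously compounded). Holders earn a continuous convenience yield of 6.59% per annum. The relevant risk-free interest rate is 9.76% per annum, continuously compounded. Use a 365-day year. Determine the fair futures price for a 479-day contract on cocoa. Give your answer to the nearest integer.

Net carry = r + u − y = 0.0976 + 0.0380 − 0.0659 = 0.0697
F = S·e^((r+u−y)T) = 3763 · e^(0.0697 × 479/365) = 3763 · e^0.091469
= 3763 × 1.095783 = $4,123 per tonne

$4,123 per tonne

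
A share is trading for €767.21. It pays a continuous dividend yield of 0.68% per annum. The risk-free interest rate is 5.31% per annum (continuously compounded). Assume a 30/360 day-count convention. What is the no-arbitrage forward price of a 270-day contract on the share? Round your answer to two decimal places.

€794.32

F = S·e^((r − q)T) = 767.21 · e^((0.0531 − 0.0068) × 270/360)
= 767.21 · e^0.034725 = 767.21 × 1.035335
F = €794.32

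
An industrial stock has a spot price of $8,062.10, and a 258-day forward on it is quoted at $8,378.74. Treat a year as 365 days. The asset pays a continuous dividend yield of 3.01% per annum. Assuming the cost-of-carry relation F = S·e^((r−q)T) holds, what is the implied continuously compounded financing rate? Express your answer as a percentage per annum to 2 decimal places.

8.46%

From F = S·e^((r−q)T): (r − q) = ln(F/S)/T
ln(8378.74/8062.10) = ln(1.039275) = 0.038523
(r − q) = 0.038523 / (258/365) = 0.054500
r = ln(F/S)/T + q = 0.054500 + 0.0301 = 0.084600
r = 8.46%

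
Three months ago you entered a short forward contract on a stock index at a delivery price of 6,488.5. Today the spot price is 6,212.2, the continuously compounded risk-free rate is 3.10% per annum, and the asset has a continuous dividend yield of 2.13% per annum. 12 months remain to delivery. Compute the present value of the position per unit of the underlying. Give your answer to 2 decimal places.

209.16

Current fair forward for the remaining 12 months: F = S·e^((r − q)·T), (r − q) = 0.0310 − 0.0213 = 0.0097
F = 6212.2 · e^(0.0097 × 12/12) = 6212.2 × 1.00974720 = 6272.7516
Value of long forward = (F − K)·e^(−rT) = (6272.7516 − 6488.5) · e^(−0.0310·12/12)
= -215.7484 × 0.96947557 = -209.16
Short position value = −(long value) = 209.16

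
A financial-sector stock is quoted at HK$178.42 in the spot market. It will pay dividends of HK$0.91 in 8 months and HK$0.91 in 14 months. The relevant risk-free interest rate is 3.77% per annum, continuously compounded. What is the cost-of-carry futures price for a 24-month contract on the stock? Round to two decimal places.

PV(dividends) I = 0.91·e^(−0.0377·8/12) + 0.91·e^(−0.0377·14/12)
I = 0.8874 + 0.8708 = 1.7582
F = (S − I)·e^(rT) = (178.42 − 1.7582) · e^(0.0377·24/12)
= 176.6618 · e^0.075400 = 176.6618 × 1.078315 = HK$190.50

HK$190.50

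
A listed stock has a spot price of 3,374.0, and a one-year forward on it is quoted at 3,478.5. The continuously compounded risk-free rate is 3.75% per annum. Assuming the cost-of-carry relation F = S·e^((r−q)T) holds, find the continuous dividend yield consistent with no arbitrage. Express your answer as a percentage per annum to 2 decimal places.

0.70%

From F = S·e^((r−q)T): (r − q) = ln(F/S)/T
ln(3478.5/3374.0) = ln(1.030972) = 0.030502
(r − q) = 0.030502 / (12/12) = 0.030502
q = r − ln(F/S)/T = 0.0375 − 0.030502 = 0.006998
q = 0.70%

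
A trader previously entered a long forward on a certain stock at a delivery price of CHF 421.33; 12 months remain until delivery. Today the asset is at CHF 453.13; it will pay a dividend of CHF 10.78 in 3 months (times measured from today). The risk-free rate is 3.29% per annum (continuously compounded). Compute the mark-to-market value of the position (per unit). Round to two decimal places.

PV(remaining dividends) I = 10.78·e^(−0.0329·3/12) = 10.6917
Current forward F = (S − I)·e^(rT) = (453.13 − 10.6917)·e^(0.0329·12/12) = 442.4383 × 1.033447 = 457.2365
Value (long) = (F − K)·e^(−rT) = (457.2365 − 421.33) × 0.967635 = 34.7444
Value = CHF 34.74

CHF 34.74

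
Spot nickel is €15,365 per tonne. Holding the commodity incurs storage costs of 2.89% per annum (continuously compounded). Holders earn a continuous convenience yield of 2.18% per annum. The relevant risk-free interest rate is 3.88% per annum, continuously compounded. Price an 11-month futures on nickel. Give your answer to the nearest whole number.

€16,025 per tonne

Net carry = r + u − y = 0.0388 + 0.0289 − 0.0218 = 0.0459
F = S·e^((r+u−y)T) = 15365 · e^(0.0459 × 11/12) = 15365 · e^0.042075
= 15365 × 1.042973 = €16,025 per tonne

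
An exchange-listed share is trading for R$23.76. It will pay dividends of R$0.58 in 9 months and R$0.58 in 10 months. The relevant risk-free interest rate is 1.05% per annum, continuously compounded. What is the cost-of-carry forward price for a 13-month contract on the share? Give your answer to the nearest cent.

PV(dividends) I = 0.58·e^(−0.0105·9/12) + 0.58·e^(−0.0105·10/12)
I = 0.5755 + 0.5749 = 1.1504
F = (S − I)·e^(rT) = (23.76 − 1.1504) · e^(0.0105·13/12)
= 22.6096 · e^0.011375 = 22.6096 × 1.011440 = R$22.87

R$22.87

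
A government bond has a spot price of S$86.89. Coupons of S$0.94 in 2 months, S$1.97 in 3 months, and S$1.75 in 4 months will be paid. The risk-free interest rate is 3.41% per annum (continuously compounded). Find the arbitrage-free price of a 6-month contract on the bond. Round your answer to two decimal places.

PV(coupons) I = 0.94·e^(−0.0341·2/12) + 1.97·e^(−0.0341·3/12) + 1.75·e^(−0.0341·4/12)
I = 0.9347 + 1.9533 + 1.7302 = 4.6182
F = (S − I)·e^(rT) = (86.89 − 4.6182) · e^(0.0341·6/12)
= 82.2718 · e^0.017050 = 82.2718 × 1.017196 = S$83.69

S$83.69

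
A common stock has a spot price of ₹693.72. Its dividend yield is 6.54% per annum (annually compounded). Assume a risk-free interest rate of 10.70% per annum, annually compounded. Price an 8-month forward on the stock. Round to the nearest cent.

₹711.66

F = S · (1+r)^T / (1+q)^T
= 693.72 × 1.070118 / 1.043138 = 693.72 × 1.025864
F = ₹711.66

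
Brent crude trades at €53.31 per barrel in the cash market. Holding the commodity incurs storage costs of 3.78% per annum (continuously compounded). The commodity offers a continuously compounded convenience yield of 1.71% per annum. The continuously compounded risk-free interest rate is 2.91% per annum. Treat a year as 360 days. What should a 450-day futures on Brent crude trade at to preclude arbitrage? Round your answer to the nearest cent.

Net carry = r + u − y = 0.0291 + 0.0378 − 0.0171 = 0.0498
F = S·e^((r+u−y)T) = 53.31 · e^(0.0498 × 450/360) = 53.31 · e^0.062250
= 53.31 × 1.064228 = €56.73 per barrel

€56.73 per barrel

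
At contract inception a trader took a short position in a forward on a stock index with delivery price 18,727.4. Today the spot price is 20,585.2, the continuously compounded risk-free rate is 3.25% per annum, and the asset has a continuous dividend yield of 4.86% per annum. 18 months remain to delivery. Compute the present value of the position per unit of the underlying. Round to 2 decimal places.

-1301.60

Current fair forward for the remaining 18 months: F = S·e^((r − q)·T), (r − q) = 0.0325 − 0.0486 = -0.0161
F = 20585.2 · e^(-0.0161 × 18/12) = 20585.2 × 0.97613928 = 20094.0223
Value of long forward = (F − K)·e^(−rT) = (20094.0223 − 18727.4) · e^(−0.0325·18/12)
= 1366.6223 × 0.95241920 = 1301.60
Short position value = −(long value) = -1301.60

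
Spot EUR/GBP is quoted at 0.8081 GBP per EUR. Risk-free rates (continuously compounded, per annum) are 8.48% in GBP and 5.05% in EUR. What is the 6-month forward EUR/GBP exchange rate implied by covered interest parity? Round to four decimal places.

F = S·e^((r_GBP − r_EUR)T) = 0.8081 · e^((0.0848 − 0.0505) × 6/12)
= 0.8081 · e^0.017150 = 0.8081 × 1.017298
F = 0.8221 GBP per EUR

0.8221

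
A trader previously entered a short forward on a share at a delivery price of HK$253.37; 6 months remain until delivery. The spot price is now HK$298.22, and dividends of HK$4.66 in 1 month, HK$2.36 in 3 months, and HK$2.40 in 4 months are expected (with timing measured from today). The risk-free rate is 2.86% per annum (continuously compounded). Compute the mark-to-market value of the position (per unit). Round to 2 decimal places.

PV(remaining dividends) I = 4.66·e^(−0.0286·1/12) + 2.36·e^(−0.0286·3/12) + 2.40·e^(−0.0286·4/12) = 9.3693
Current forward F = (S − I)·e^(rT) = (298.22 − 9.3693)·e^(0.0286·6/12) = 288.8507 × 1.014403 = 293.0110
Value (long) = (F − K)·e^(−rT) = (293.0110 − 253.37) × 0.985802 = 39.0782
Short position value = −(long value) = -HK$39.08

-HK$39.08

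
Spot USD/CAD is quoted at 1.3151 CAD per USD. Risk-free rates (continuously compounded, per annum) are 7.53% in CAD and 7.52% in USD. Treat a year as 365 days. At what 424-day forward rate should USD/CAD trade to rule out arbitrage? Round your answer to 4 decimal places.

F = S·e^((r_CAD − r_USD)T) = 1.3151 · e^((0.0753 − 0.0752) × 424/365)
= 1.3151 · e^0.000116 = 1.3151 × 1.000116
F = 1.3153 CAD per USD

1.3153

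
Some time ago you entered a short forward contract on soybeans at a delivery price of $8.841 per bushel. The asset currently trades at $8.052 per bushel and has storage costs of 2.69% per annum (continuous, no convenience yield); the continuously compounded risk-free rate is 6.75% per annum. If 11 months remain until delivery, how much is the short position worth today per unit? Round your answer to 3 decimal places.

$0.058 per bushel

Current fair forward for the remaining 11 months: F = S·e^((r + u)·T), (r + u) = 0.0675 + 0.0269 = 0.0944
F = 8.052 · e^(0.0944 × 11/12) = 8.052 × 1.090388 = 8.7798
Value of long forward = (F − K)·e^(−rT) = (8.7798 − 8.841) · e^(−0.0675·11/12)
= -0.0612 × 0.940000 = -0.058
Short position value = −(long value) = $0.058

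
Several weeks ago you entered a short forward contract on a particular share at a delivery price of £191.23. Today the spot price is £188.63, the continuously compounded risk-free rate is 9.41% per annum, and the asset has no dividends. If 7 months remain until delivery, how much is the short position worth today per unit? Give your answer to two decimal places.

-£7.61

Current fair forward for the remaining 7 months: F = S·e^(r·T), r = 0.0941
F = 188.63 · e^(0.0941 × 7/12) = 188.63 × 1.056426 = 199.2736
Value of long forward = (F − K)·e^(−rT) = (199.2736 − 191.23) · e^(−0.0941·7/12)
= 8.0436 × 0.946588 = 7.61
Short position value = −(long value) = -£7.61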